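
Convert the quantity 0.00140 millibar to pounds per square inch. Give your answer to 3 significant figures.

1 millibar = 0.0145038 psi.
0.00140 × 0.0145038 ≈ 2.03 × 10^-5 psi.

2.03 × 10^-5 psi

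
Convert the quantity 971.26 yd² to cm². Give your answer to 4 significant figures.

8.121e+6 cm²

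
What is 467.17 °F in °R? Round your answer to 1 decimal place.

926.8 °R

°R = °F + 459.67.
Applying the formula gives 926.8 °R.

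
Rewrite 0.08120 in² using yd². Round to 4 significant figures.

6.265e-5 square yards

1 square inch = 0.000771605 yd².
Then 0.08120 × 0.000771605 ≈ 6.265e-5 yd².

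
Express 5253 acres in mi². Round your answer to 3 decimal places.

1 acre = 0.00156250 mi².
Then 5253 × 0.00156250 ≈ 8.208 mi².

8.208 mi²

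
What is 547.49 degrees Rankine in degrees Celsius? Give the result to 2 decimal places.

31.01 °C

°R = (°C + 273.15) × 9/5.
Applying the formula gives 31.01 °C.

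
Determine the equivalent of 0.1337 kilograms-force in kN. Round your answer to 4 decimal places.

0.0013 kilonewtons

1 kilogram-force = 0.00980665 kilonewtons.
Then 0.1337 × 0.00980665 ≈ 0.0013 kN.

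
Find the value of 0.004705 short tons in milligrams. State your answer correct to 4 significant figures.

1 short ton = 9.07185 × 10^8 mg.
Thus 0.004705 × 9.07185 × 10^8 ≈ 4.268 × 10^6 mg.

4.268 × 10^6 milligrams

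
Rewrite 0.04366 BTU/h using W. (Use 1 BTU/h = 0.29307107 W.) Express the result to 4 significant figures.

0.01280 W

1 BTU per hour = 0.293071 W.
0.04366 × 0.293071 ≈ 0.01280 W.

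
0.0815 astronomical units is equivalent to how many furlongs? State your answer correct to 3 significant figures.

1 astronomical unit = 7.43646 × 10^8 furlong.
0.0815 × 7.43646 × 10^8 ≈ 6.06 × 10^7 furlong.

6.06 × 10^7 furlong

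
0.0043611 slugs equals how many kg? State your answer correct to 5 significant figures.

0.063645 kg

1 slug = 14.5939 kg.
Then 0.0043611 × 14.5939 ≈ 0.063645 kg.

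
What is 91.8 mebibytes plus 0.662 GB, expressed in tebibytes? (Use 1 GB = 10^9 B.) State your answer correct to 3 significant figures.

0.000690 tebibytes

91.8 MiB = 8.75473e-5 TiB and 0.662 GB = 0.000602085 TiB.
8.75473e-5 + 0.000602085 ≈ 0.000690 TiB.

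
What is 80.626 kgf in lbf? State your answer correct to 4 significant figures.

177.7 lbf

1 kilogram-force = 2.20462 lbf.
80.626 × 2.20462 ≈ 177.7 lbf.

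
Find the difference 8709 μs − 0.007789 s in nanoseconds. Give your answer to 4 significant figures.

8709 μs = 8.70900 × 10^6 ns and 0.007789 s = 7.78900 × 10^6 ns.
8.70900 × 10^6 − 7.78900 × 10^6 ≈ 920000 ns.

920000 ns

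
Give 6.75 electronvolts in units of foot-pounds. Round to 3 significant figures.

1 electronvolt = 1.18170 × 10^-19 foot-pounds.
Then 6.75 × 1.18170 × 10^-19 ≈ 7.98 × 10^-19 ft·lbf.

7.98 × 10^-19 foot-pounds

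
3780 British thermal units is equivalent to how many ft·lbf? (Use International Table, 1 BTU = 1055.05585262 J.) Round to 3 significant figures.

1 British thermal unit = 778.169 foot-pounds.
So 3780 × 778.169 ≈ 2.94e+6 ft·lbf.

2.94e+6 foot-pounds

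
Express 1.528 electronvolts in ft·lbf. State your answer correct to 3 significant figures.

1 electronvolt = 1.18170 × 10^-19 foot-pounds.
Thus 1.528 × 1.18170 × 10^-19 ≈ 1.81 × 10^-19 ft·lbf.

1.81 × 10^-19 foot-pounds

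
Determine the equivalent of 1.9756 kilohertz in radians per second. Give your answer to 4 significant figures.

1 kilohertz = 6283.19 rad/s.
So 1.9756 × 6283.19 ≈ 12410 rad/s.

12410 rad/s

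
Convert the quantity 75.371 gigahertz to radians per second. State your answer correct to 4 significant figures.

4.736e+11 radians per second

1 GHz = 6.28319e+9 radians per second.
Then 75.371 × 6.28319e+9 ≈ 4.736e+11 rad/s.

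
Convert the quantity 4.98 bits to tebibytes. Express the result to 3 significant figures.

5.66e-13 TiB

1 bit = 1.13687e-13 tebibytes.
Then 4.98 × 1.13687e-13 ≈ 5.66e-13 TiB.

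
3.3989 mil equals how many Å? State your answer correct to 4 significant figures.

1 mil = 254000 angstroms.
3.3989 × 254000 ≈ 863300 Å.

863300 Å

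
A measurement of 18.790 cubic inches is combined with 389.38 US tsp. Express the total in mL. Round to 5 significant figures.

2227.1 milliliters

18.790 in³ = 307.913 mL and 389.38 US tsp = 1919.22 mL.
307.913 + 1919.22 ≈ 2227.1 mL.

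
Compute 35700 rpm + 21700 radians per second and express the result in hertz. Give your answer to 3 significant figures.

35700 rpm = 595.000 Hz and 21700 rad/s = 3453.66 Hz.
595.000 + 3453.66 ≈ 4050 Hz.

4050 Hz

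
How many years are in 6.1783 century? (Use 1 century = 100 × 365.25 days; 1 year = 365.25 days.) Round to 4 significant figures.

617.8 years

1 century = 100.000 years.
Thus 6.1783 × 100.000 ≈ 617.8 yr.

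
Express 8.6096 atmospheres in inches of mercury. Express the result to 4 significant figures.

1 atm = 29.9213 inches of mercury.
Then 8.6096 × 29.9213 ≈ 257.6 inHg.

257.6 inHg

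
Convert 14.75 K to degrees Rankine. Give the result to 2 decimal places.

°R = K × 9/5.
Applying the formula gives 26.55 °R.

26.55 degrees Rankine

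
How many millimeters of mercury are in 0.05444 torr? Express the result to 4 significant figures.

0.05444 mmHg

1 torr = 1.00000 millimeters of mercury.
Then 0.05444 × 1.00000 ≈ 0.05444 mmHg.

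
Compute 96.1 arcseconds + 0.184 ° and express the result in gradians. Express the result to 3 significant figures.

0.234 grad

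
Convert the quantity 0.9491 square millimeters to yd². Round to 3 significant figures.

1.14e-6 yd²

1 square millimeter = 1.19599e-6 yd².
So 0.9491 × 1.19599e-6 ≈ 1.14e-6 yd².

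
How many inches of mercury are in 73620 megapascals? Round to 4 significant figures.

2.174 × 10^7 inches of mercury

1 megapascal = 295.300 inHg.
So 73620 × 295.300 ≈ 2.174 × 10^7 inHg.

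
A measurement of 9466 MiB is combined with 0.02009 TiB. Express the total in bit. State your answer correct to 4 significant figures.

9466 MiB = 7.94066e+10 bit and 0.02009 TiB = 1.76714e+11 bit.
7.94066e+10 + 1.76714e+11 ≈ 2.561e+11 bit.

2.561e+11 bit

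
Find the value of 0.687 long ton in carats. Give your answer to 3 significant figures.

1 long ton = 5.08023 × 10^6 carats.
Then 0.687 × 5.08023 × 10^6 ≈ 3.49 × 10^6 ct.

3.49 × 10^6 carats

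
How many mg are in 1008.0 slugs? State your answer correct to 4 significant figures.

1 slug = 1.45939 × 10^7 mg.
Thus 1008.0 × 1.45939 × 10^7 ≈ 1.471 × 10^10 mg.

1.471 × 10^10 mg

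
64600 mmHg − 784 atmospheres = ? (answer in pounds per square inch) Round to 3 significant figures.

-10300 psi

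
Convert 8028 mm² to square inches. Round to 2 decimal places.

12.44 in²

1 mm² = 0.00155000 in².
So 8028 × 0.00155000 ≈ 12.44 in².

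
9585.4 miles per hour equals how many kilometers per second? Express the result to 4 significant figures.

4.285 km/s

1 mph = 0.000447040 kilometers per second.
So 9585.4 × 0.000447040 ≈ 4.285 km/s.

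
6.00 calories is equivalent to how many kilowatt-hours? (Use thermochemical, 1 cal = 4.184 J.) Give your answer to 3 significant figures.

6.97 × 10^-6 kWh

1 cal = 1.16222 × 10^-6 kWh.
Thus 6.00 × 1.16222 × 10^-6 ≈ 6.97 × 10^-6 kWh.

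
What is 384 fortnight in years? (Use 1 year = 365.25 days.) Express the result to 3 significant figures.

14.7 yr

1 fortnight = 0.0383299 years.
Then 384 × 0.0383299 ≈ 14.7 yr.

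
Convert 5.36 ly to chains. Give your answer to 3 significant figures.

2.52e+15 chain

1 ly = 4.70290e+14 chains.
Thus 5.36 × 4.70290e+14 ≈ 2.52e+15 chain.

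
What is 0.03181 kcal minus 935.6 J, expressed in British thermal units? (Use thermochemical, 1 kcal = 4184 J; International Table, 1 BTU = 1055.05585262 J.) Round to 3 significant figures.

-0.761 British thermal units

0.03181 kcal = 0.126148 BTU and 935.6 J = 0.886778 BTU.
0.126148 − 0.886778 ≈ -0.761 BTU.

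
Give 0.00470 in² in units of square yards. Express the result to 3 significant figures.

3.63e-6 square yards

1 in² = 0.000771605 yd².
Thus 0.00470 × 0.000771605 ≈ 3.63e-6 yd².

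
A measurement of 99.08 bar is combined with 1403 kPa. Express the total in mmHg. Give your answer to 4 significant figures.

84840 millimeters of mercury

99.08 bar = 74316.1 mmHg and 1403 kPa = 10523.4 mmHg.
74316.1 + 10523.4 ≈ 84840 mmHg.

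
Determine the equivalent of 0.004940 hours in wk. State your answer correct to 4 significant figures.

1 hour = 0.00595238 weeks.
Thus 0.004940 × 0.00595238 ≈ 2.940 × 10^-5 wk.

2.940 × 10^-5 weeks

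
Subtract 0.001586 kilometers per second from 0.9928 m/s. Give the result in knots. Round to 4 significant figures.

-1.153 knots

0.9928 m/s = 1.92985 kn and 0.001586 km/s = 3.08294 kn.
1.92985 − 3.08294 ≈ -1.153 kn.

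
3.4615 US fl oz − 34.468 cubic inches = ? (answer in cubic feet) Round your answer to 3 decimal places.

-0.016 cubic feet

3.4615 US fl oz = 0.00361512 ft³ and 34.468 in³ = 0.0199468 ft³.
0.00361512 − 0.0199468 ≈ -0.016 ft³.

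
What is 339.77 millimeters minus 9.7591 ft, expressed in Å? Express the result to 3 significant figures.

339.77 mm = 3.39770e+9 Å and 9.7591 ft = 2.97457e+10 Å.
3.39770e+9 − 2.97457e+10 ≈ -2.63e+10 Å.

-2.63e+10 Å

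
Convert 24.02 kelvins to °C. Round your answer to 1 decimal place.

-249.1 °C

K = °C + 273.15.
Applying the formula gives -249.1 °C.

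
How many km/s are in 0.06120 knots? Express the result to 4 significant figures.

3.148 × 10^-5 kilometers per second

1 knot = 0.000514444 km/s.
So 0.06120 × 0.000514444 ≈ 3.148 × 10^-5 km/s.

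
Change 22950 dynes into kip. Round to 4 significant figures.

1 dyn = 2.24809e-9 kip.
Then 22950 × 2.24809e-9 ≈ 5.159e-5 kip.

5.159e-5 kips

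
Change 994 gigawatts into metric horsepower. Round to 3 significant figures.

1.35e+9 metric horsepower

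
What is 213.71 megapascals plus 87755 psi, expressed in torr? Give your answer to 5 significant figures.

6.1412 × 10^6 torr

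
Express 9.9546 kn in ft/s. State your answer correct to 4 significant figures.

16.80 ft/s

1 kn = 1.68781 ft/s.
9.9546 × 1.68781 ≈ 16.80 ft/s.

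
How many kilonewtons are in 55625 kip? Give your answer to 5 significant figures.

247430 kN

1 kip = 4.44822 kilonewtons.
Thus 55625 × 4.44822 ≈ 247430 kN.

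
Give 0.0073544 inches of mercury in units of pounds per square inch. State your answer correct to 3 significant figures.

1 inch of mercury = 0.491154 psi.
0.0073544 × 0.491154 ≈ 0.00361 psi.

0.00361 psi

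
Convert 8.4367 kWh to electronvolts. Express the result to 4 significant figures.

1 kWh = 2.24694e+25 eV.
8.4367 × 2.24694e+25 ≈ 1.896e+26 eV.

1.896e+26 electronvolts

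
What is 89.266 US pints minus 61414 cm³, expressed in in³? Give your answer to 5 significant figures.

89.266 US pt = 2577.556 in³ and 61414 cm³ = 3747.712 in³.
2577.556 − 3747.712 ≈ -1170.2 in³.

-1170.2 cubic inches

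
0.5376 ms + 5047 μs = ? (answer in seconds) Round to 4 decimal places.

0.5376 ms = 0.000537600 s and 5047 μs = 0.00504700 s.
0.000537600 + 0.00504700 ≈ 0.0056 s.

0.0056 s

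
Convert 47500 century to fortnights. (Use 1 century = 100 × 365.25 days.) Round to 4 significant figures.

1.239 × 10^8 fortnight

1 century = 2608.93 fortnight.
47500 × 2608.93 ≈ 1.239 × 10^8 fortnight.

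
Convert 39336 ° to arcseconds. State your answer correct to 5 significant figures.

1 ° = 3600.00 arcsec.
Thus 39336 × 3600.00 ≈ 1.4161 × 10^8 arcsec.

1.4161 × 10^8 arcseconds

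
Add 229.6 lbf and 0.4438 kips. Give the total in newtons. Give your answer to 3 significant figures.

229.6 lbf = 1021.31 N and 0.4438 kip = 1974.12 N.
1021.31 + 1974.12 ≈ 3000 N.

3000 N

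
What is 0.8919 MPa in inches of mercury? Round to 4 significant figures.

263.4 inHg

1 MPa = 295.300 inHg.
Then 0.8919 × 295.300 ≈ 263.4 inHg.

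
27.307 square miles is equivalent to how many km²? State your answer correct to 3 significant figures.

70.7 km²

1 square mile = 2.58999 km².
So 27.307 × 2.58999 ≈ 70.7 km².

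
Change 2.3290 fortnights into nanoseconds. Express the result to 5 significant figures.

1 fortnight = 1.20960 × 10^15 ns.
Thus 2.3290 × 1.20960 × 10^15 ≈ 2.8172 × 10^15 ns.

2.8172 × 10^15 nanoseconds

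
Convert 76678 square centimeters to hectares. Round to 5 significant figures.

0.00076678 ha

1 cm² = 1.00000 × 10^-8 hectares.
So 76678 × 1.00000 × 10^-8 ≈ 0.00076678 ha.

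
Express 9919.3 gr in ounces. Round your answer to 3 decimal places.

1 gr = 0.00228571 ounces.
So 9919.3 × 0.00228571 ≈ 22.673 oz.

22.673 oz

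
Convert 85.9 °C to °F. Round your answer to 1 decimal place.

186.6 °F

°F = °C × 9/5 + 32.
Applying the formula gives 186.6 °F.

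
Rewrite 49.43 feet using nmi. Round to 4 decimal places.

1 ft = 0.000164579 nautical miles.
Thus 49.43 × 0.000164579 ≈ 0.0081 nmi.

0.0081 nmi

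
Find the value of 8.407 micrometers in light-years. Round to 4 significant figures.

8.886e-22 light-years

1 micrometer = 1.05700e-22 ly.
Then 8.407 × 1.05700e-22 ≈ 8.886e-22 ly.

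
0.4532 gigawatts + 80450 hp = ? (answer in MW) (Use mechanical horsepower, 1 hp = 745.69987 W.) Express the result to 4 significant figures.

513.2 megawatts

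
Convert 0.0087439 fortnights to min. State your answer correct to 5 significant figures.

1 fortnight = 20160.0 min.
So 0.0087439 × 20160.0 ≈ 176.28 min.

176.28 minutes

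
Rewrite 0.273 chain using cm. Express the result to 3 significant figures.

1 chain = 2011.68 cm.
0.273 × 2011.68 ≈ 549 cm.

549 cm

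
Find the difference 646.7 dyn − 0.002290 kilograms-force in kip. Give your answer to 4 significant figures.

-3.595 × 10^-6 kips

646.7 dyn = 1.45384 × 10^-6 kip and 0.002290 kgf = 5.04859 × 10^-6 kip.
1.45384 × 10^-6 − 5.04859 × 10^-6 ≈ -3.595 × 10^-6 kip.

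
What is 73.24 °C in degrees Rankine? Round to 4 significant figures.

°R = (°C + 273.15) × 9/5.
Applying the formula gives 623.5 °R.

623.5 °R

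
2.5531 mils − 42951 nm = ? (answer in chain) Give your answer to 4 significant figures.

2.5531 mil = 3.22361e-6 chain and 42951 nm = 2.13508e-6 chain.
3.22361e-6 − 2.13508e-6 ≈ 1.089e-6 chain.

1.089e-6 chains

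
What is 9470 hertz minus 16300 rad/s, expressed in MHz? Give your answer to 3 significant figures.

0.00688 megahertz

9470 Hz = 0.00947000 MHz and 16300 rad/s = 0.00259423 MHz.
0.00947000 − 0.00259423 ≈ 0.00688 MHz.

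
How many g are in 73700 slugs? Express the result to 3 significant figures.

1 slug = 14593.9 grams.
Then 73700 × 14593.9 ≈ 1.08 × 10^9 g.

1.08 × 10^9 g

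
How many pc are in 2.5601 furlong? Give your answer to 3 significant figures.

1 furlong = 6.51941e-15 parsecs.
So 2.5601 × 6.51941e-15 ≈ 1.67e-14 pc.

1.67e-14 parsecs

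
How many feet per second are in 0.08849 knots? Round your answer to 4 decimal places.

0.1494 ft/s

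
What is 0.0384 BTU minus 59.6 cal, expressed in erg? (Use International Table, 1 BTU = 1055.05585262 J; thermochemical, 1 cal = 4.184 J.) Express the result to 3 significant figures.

-2.09 × 10^9 erg

0.0384 BTU = 4.05141 × 10^8 erg and 59.6 cal = 2.49366 × 10^9 erg.
4.05141 × 10^8 − 2.49366 × 10^9 ≈ -2.09 × 10^9 erg.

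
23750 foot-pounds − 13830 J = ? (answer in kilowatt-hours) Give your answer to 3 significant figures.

0.00510 kWh

23750 ft·lbf = 0.00894463 kWh and 13830 J = 0.00384167 kWh.
0.00894463 − 0.00384167 ≈ 0.00510 kWh.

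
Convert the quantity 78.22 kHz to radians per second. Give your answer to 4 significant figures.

491500 radians per second

1 kilohertz = 6283.19 rad/s.
Thus 78.22 × 6283.19 ≈ 491500 rad/s.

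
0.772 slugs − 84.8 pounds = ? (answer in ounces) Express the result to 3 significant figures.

0.772 slug = 397.414 oz and 84.8 lb = 1356.80 oz.
397.414 − 1356.80 ≈ -959 oz.

-959 ounces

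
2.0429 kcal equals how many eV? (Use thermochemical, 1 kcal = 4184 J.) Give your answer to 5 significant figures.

1 kcal = 2.61145e+22 eV.
Then 2.0429 × 2.61145e+22 ≈ 5.3349e+22 eV.

5.3349e+22 eV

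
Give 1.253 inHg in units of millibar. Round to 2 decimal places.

1 inHg = 33.8639 millibar.
Thus 1.253 × 33.8639 ≈ 42.43 mbar.

42.43 mbar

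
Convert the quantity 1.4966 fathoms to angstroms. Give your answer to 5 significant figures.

1 fathom = 1.82880e+10 Å.
Thus 1.4966 × 1.82880e+10 ≈ 2.7370e+10 Å.

2.7370e+10 Å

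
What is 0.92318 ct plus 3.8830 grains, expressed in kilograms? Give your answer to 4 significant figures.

0.0004363 kg

0.92318 ct = 0.0001846360 kg and 3.8830 gr = 0.0002516142 kg.
0.0001846360 + 0.0002516142 ≈ 0.0004363 kg.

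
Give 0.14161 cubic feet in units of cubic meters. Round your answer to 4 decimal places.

1 cubic foot = 0.0283168 m³.
Thus 0.14161 × 0.0283168 ≈ 0.0040 m³.

0.0040 m³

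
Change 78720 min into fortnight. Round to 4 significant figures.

3.905 fortnight

1 min = 4.96032e-5 fortnight.
So 78720 × 4.96032e-5 ≈ 3.905 fortnight.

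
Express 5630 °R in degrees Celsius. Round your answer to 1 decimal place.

°R = (°C + 273.15) × 9/5.
Applying the formula gives 2854.6 °C.

2854.6 °C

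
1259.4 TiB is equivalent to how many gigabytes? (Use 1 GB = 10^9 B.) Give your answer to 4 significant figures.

1.385e+6 GB

1 TiB = 1099.51 GB.
Then 1259.4 × 1099.51 ≈ 1.385e+6 GB.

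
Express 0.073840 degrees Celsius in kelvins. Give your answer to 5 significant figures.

K = °C + 273.15.
Applying the formula gives 273.22 K.

273.22 K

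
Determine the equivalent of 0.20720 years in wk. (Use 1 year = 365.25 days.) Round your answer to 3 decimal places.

10.811 wk

1 yr = 52.1786 wk.
Thus 0.20720 × 52.1786 ≈ 10.811 wk.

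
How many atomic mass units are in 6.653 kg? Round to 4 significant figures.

4.007e+27 u

1 kilogram = 6.02214e+26 u.
Then 6.653 × 6.02214e+26 ≈ 4.007e+27 u.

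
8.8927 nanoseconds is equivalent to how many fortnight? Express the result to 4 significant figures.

1 nanosecond = 8.26720e-16 fortnight.
8.8927 × 8.26720e-16 ≈ 7.352e-15 fortnight.

7.352e-15 fortnights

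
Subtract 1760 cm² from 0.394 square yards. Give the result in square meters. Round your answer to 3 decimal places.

0.153 square meters

0.394 yd² = 0.329434 m² and 1760 cm² = 0.176000 m².
0.329434 − 0.176000 ≈ 0.153 m².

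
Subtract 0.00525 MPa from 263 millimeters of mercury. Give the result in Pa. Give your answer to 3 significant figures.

29800 pascals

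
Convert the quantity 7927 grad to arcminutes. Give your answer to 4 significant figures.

1 grad = 54.0000 arcmin.
7927 × 54.0000 ≈ 428100 arcmin.

428100 arcmin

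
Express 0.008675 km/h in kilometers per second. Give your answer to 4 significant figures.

1 km/h = 0.000277778 kilometers per second.
So 0.008675 × 0.000277778 ≈ 2.410 × 10^-6 km/s.

2.410 × 10^-6 kilometers per second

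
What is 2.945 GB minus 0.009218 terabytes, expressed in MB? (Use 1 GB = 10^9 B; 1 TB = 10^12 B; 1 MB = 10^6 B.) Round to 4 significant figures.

-6273 MB

2.945 GB = 2945.00 MB and 0.009218 TB = 9218.00 MB.
2945.00 − 9218.00 ≈ -6273 MB.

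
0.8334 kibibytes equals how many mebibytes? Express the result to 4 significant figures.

0.0008139 MiB

1 KiB = 0.0009765625 MiB.
Thus 0.8334 × 0.0009765625 ≈ 0.0008139 MiB.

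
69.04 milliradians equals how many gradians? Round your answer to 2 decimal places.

4.40 grad

1 mrad = 0.0636620 grad.
Thus 69.04 × 0.0636620 ≈ 4.40 grad.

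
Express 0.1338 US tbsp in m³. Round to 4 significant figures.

1 US tbsp = 1.47868e-5 m³.
0.1338 × 1.47868e-5 ≈ 1.978e-6 m³.

1.978e-6 m³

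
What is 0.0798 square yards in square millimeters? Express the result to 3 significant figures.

1 square yard = 836127 mm².
0.0798 × 836127 ≈ 66700 mm².

66700 mm²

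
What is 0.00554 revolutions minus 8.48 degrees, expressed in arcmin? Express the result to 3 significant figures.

0.00554 rev = 119.664 arcmin and 8.48 ° = 508.800 arcmin.
119.664 − 508.800 ≈ -389 arcmin.

-389 arcminutes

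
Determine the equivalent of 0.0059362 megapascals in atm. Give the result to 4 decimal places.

1 megapascal = 9.86923 atmospheres.
0.0059362 × 9.86923 ≈ 0.0586 atm.

0.0586 atmospheres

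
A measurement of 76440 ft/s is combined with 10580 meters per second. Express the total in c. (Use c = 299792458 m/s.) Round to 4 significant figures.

0.0001130 c

76440 ft/s = 7.77168e-5 c and 10580 m/s = 3.52911e-5 c.
7.77168e-5 + 3.52911e-5 ≈ 0.0001130 c.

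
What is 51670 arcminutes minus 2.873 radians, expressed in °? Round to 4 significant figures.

696.6 °

51670 arcmin = 861.167 ° and 2.873 rad = 164.611 °.
861.167 − 164.611 ≈ 696.6 °.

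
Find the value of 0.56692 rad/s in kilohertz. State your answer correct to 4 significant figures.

9.023 × 10^-5 kHz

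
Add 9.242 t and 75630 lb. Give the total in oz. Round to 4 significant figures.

1.536e+6 ounces

9.242 t = 326002 oz and 75630 lb = 1.21008e+6 oz.
326002 + 1.21008e+6 ≈ 1.536e+6 oz.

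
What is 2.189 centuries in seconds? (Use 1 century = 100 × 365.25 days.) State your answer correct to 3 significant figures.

1 century = 3.15576 × 10^9 s.
2.189 × 3.15576 × 10^9 ≈ 6.91 × 10^9 s.

6.91 × 10^9 seconds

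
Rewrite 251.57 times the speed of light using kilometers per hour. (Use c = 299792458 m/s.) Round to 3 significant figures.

1 speed of light = 1.07925e+9 kilometers per hour.
So 251.57 × 1.07925e+9 ≈ 2.72e+11 km/h.

2.72e+11 kilometers per hour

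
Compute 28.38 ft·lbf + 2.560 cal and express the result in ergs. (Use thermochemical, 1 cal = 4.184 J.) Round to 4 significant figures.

28.38 ft·lbf = 3.84781 × 10^8 erg and 2.560 cal = 1.07110 × 10^8 erg.
3.84781 × 10^8 + 1.07110 × 10^8 ≈ 4.919 × 10^8 erg.

4.919 × 10^8 ergs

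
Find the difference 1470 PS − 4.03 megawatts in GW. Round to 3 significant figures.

1470 PS = 0.00108118 GW and 4.03 MW = 0.00403000 GW.
0.00108118 − 0.00403000 ≈ -0.00295 GW.

-0.00295 gigawatts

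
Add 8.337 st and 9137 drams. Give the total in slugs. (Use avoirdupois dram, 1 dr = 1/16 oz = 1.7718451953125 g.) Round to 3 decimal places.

8.337 st = 3.62771 slug and 9137 dr = 1.10932 slug.
3.62771 + 1.10932 ≈ 4.737 slug.

4.737 slugs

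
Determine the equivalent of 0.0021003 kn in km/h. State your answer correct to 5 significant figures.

0.0038898 kilometers per hour

1 kn = 1.85200 kilometers per hour.
Thus 0.0021003 × 1.85200 ≈ 0.0038898 km/h.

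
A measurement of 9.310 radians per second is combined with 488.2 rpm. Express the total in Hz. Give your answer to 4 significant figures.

9.310 rad/s = 1.48173 Hz and 488.2 rpm = 8.13667 Hz.
1.48173 + 8.13667 ≈ 9.618 Hz.

9.618 Hz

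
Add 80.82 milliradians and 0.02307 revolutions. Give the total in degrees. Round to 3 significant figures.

12.9 degrees

80.82 mrad = 4.63064 ° and 0.02307 rev = 8.30520 °.
4.63064 + 8.30520 ≈ 12.9 °.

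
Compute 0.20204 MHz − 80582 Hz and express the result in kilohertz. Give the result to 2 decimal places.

0.20204 MHz = 202.040 kHz and 80582 Hz = 80.5820 kHz.
202.040 − 80.5820 ≈ 121.46 kHz.

121.46 kilohertz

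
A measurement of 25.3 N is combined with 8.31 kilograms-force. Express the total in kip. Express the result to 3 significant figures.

25.3 N = 0.00568767 kip and 8.31 kgf = 0.0183204 kip.
0.00568767 + 0.0183204 ≈ 0.0240 kip.

0.0240 kip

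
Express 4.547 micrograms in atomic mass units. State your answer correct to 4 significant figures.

2.738e+18 u

1 microgram = 6.02214e+17 u.
Thus 4.547 × 6.02214e+17 ≈ 2.738e+18 u.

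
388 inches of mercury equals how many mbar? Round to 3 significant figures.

1 inch of mercury = 33.8639 mbar.
Thus 388 × 33.8639 ≈ 13100 mbar.

13100 mbar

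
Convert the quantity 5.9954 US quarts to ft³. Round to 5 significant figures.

1 US quart = 0.0334201 ft³.
Then 5.9954 × 0.0334201 ≈ 0.20037 ft³.

0.20037 cubic feet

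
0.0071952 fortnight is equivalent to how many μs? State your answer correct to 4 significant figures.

1 fortnight = 1.20960 × 10^12 μs.
So 0.0071952 × 1.20960 × 10^12 ≈ 8.703 × 10^9 μs.

8.703 × 10^9 μs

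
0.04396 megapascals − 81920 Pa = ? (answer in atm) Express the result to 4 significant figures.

-0.3746 atm

0.04396 MPa = 0.433851 atm and 81920 Pa = 0.808488 atm.
0.433851 − 0.808488 ≈ -0.3746 atm.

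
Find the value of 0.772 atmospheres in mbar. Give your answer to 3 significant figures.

1 atmosphere = 1013.25 mbar.
0.772 × 1013.25 ≈ 782 mbar.

782 mbar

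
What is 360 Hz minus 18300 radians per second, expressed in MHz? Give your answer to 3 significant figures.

-0.00255 MHz

360 Hz = 0.000360000 MHz and 18300 rad/s = 0.00291254 MHz.
0.000360000 − 0.00291254 ≈ -0.00255 MHz.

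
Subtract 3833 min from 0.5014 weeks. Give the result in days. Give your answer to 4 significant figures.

0.5014 wk = 3.50980 d and 3833 min = 2.66181 d.
3.50980 − 2.66181 ≈ 0.8480 d.

0.8480 days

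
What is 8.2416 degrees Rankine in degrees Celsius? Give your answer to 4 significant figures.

°R = (°C + 273.15) × 9/5.
Applying the formula gives -268.6 °C.

-268.6 °C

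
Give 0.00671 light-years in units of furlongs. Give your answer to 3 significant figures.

3.16 × 10^11 furlong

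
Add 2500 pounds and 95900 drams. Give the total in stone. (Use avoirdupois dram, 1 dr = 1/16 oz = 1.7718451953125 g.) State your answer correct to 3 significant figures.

2500 lb = 178.571 st and 95900 dr = 26.7578 st.
178.571 + 26.7578 ≈ 205 st.

205 st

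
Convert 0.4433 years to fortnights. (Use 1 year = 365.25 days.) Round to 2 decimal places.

11.57 fortnight

1 year = 26.0893 fortnight.
Thus 0.4433 × 26.0893 ≈ 11.57 fortnight.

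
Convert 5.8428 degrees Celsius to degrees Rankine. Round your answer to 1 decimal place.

502.2 °R

°R = (°C + 273.15) × 9/5.
Applying the formula gives 502.2 °R.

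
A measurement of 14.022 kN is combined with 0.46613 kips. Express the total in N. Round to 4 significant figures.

14.022 kN = 14022.0 N and 0.46613 kip = 2073.45 N.
14022.0 + 2073.45 ≈ 16100 N.

16100 N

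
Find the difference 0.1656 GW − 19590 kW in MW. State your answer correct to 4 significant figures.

146.0 MW

0.1656 GW = 165.600 MW and 19590 kW = 19.5900 MW.
165.600 − 19.5900 ≈ 146.0 MW.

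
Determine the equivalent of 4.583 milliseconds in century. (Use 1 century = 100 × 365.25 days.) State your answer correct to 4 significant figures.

1.452 × 10^-12 century

1 ms = 3.16881 × 10^-13 century.
Then 4.583 × 3.16881 × 10^-13 ≈ 1.452 × 10^-12 century.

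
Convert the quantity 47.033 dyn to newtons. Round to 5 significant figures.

1 dyn = 1.00000e-5 newtons.
So 47.033 × 1.00000e-5 ≈ 0.00047033 N.

0.00047033 N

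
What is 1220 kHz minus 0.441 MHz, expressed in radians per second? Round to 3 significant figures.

4.89e+6 rad/s

1220 kHz = 7.66549e+6 rad/s and 0.441 MHz = 2.77088e+6 rad/s.
7.66549e+6 − 2.77088e+6 ≈ 4.89e+6 rad/s.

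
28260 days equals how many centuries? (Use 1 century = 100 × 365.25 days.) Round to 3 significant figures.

0.774 centuries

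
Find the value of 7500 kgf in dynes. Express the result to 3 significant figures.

7.35 × 10^9 dyn

1 kilogram-force = 980665 dynes.
So 7500 × 980665 ≈ 7.35 × 10^9 dyn.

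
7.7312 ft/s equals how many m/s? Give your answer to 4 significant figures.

2.356 meters per second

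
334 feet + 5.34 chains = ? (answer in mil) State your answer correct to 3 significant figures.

8.24 × 10^6 mils

334 ft = 4.00800 × 10^6 mil and 5.34 chain = 4.22928 × 10^6 mil.
4.00800 × 10^6 + 4.22928 × 10^6 ≈ 8.24 × 10^6 mil.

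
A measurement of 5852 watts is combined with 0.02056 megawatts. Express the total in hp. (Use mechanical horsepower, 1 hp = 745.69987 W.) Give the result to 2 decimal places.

35.42 horsepower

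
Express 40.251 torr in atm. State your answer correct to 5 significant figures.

1 torr = 0.00131579 atmospheres.
40.251 × 0.00131579 ≈ 0.052962 atm.

0.052962 atmospheres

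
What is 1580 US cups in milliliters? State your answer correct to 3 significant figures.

374000 milliliters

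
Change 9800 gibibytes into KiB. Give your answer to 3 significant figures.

1.03 × 10^10 KiB

1 GiB = 1.04858 × 10^6 kibibytes.
So 9800 × 1.04858 × 10^6 ≈ 1.03 × 10^10 KiB.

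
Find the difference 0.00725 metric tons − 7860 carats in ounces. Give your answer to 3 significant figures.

200 ounces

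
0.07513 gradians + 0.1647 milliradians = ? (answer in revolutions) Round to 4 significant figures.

0.0002140 rev

0.07513 grad = 0.000187825 rev and 0.1647 mrad = 2.62128 × 10^-5 rev.
0.000187825 + 2.62128 × 10^-5 ≈ 0.0002140 rev.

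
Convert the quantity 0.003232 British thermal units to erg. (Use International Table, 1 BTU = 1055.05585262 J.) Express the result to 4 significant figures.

1 British thermal unit = 1.05506 × 10^10 ergs.
0.003232 × 1.05506 × 10^10 ≈ 3.410 × 10^7 erg.

3.410 × 10^7 ergs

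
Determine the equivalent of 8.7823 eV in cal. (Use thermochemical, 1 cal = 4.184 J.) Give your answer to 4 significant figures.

1 eV = 3.82929 × 10^-20 cal.
Then 8.7823 × 3.82929 × 10^-20 ≈ 3.363 × 10^-19 cal.

3.363 × 10^-19 cal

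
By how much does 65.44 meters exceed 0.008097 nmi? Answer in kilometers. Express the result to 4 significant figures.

65.44 m = 0.0654400 km and 0.008097 nmi = 0.0149956 km.
0.0654400 − 0.0149956 ≈ 0.05044 km.

0.05044 kilometers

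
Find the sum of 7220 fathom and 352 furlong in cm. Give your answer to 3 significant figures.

8.40e+6 cm

7220 fathom = 1.32039e+6 cm and 352 furlong = 7.08111e+6 cm.
1.32039e+6 + 7.08111e+6 ≈ 8.40e+6 cm.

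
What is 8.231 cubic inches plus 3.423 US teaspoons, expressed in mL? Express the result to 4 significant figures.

151.8 mL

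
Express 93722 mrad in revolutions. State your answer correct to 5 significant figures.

14.916 rev

1 milliradian = 0.000159155 revolutions.
So 93722 × 0.000159155 ≈ 14.916 rev.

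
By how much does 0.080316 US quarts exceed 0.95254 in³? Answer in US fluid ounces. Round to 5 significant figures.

0.080316 US qt = 2.57011 US fl oz and 0.95254 in³ = 0.527814 US fl oz.
2.57011 − 0.527814 ≈ 2.0423 US fl oz.

2.0423 US fl oz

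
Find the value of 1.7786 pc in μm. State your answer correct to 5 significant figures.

1 pc = 3.08568 × 10^22 μm.
Thus 1.7786 × 3.08568 × 10^22 ≈ 5.4882 × 10^22 μm.

5.4882 × 10^22 micrometers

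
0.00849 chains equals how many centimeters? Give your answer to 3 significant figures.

17.1 cm

1 chain = 2011.68 centimeters.
Thus 0.00849 × 2011.68 ≈ 17.1 cm.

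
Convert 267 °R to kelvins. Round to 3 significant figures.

148 kelvins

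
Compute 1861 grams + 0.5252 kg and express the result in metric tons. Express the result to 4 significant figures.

0.002386 t

1861 g = 0.00186100 t and 0.5252 kg = 0.000525200 t.
0.00186100 + 0.000525200 ≈ 0.002386 t.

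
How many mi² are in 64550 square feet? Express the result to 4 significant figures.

0.002315 mi²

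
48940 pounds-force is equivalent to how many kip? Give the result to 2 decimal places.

1 pound-force = 0.00100000 kips.
Thus 48940 × 0.00100000 ≈ 48.94 kip.

48.94 kips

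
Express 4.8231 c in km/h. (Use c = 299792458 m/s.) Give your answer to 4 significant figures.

5.205e+9 km/h

1 c = 1.07925e+9 kilometers per hour.
Thus 4.8231 × 1.07925e+9 ≈ 5.205e+9 km/h.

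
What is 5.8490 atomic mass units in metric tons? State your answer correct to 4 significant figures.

9.712e-30 t

1 u = 1.66054e-30 metric tons.
So 5.8490 × 1.66054e-30 ≈ 9.712e-30 t.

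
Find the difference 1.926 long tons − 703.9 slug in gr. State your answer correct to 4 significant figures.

1.926 long ton = 3.01997e+7 gr and 703.9 slug = 1.58531e+8 gr.
3.01997e+7 − 1.58531e+8 ≈ -1.283e+8 gr.

-1.283e+8 grains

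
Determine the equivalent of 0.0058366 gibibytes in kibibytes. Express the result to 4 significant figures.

1 gibibyte = 1.04858e+6 KiB.
Thus 0.0058366 × 1.04858e+6 ≈ 6120 KiB.

6120 KiB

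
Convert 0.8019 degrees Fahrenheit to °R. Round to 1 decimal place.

°R = °F + 459.67.
Applying the formula gives 460.5 °R.

460.5 degrees Rankine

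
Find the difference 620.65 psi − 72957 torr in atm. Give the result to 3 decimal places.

-53.763 atmospheres

620.65 psi = 42.2327 atm and 72957 torr = 95.9961 atm.
42.2327 − 95.9961 ≈ -53.763 atm.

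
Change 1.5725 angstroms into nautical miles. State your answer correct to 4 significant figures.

1 Å = 5.39957e-14 nmi.
So 1.5725 × 5.39957e-14 ≈ 8.491e-14 nmi.

8.491e-14 nmi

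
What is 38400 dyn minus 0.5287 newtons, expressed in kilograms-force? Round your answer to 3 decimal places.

-0.015 kgf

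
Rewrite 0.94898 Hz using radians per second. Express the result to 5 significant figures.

1 hertz = 6.28319 rad/s.
Thus 0.94898 × 6.28319 ≈ 5.9626 rad/s.

5.9626 radians per second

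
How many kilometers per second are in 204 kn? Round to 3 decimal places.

0.105 kilometers per second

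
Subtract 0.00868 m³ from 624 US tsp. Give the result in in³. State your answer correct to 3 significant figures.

624 US tsp = 187.6875 in³ and 0.00868 m³ = 529.6861 in³.
187.6875 − 529.6861 ≈ -342 in³.

-342 cubic inches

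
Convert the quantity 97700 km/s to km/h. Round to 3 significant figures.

1 kilometer per second = 3600.00 km/h.
So 97700 × 3600.00 ≈ 3.52e+8 km/h.

3.52e+8 km/h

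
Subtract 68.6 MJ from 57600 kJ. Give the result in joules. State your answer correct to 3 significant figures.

-1.10 × 10^7 joules

57600 kJ = 5.76000 × 10^7 J and 68.6 MJ = 6.86000 × 10^7 J.
5.76000 × 10^7 − 6.86000 × 10^7 ≈ -1.10 × 10^7 J.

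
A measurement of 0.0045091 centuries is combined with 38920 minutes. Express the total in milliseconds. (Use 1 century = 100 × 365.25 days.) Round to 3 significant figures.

0.0045091 century = 1.42296e+10 ms and 38920 min = 2.33520e+9 ms.
1.42296e+10 + 2.33520e+9 ≈ 1.66e+10 ms.

1.66e+10 ms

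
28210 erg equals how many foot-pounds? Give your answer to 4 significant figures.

1 erg = 7.37562 × 10^-8 ft·lbf.
28210 × 7.37562 × 10^-8 ≈ 0.002081 ft·lbf.

0.002081 ft·lbf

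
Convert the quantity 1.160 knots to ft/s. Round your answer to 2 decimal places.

1.96 feet per second

1 knot = 1.68781 feet per second.
Thus 1.160 × 1.68781 ≈ 1.96 ft/s.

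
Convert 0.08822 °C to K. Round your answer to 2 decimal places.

273.24 kelvins

K = °C + 273.15.
Applying the formula gives 273.24 K.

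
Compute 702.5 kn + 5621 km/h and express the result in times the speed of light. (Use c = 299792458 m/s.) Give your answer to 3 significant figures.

6.41e-6 times the speed of light

702.5 kn = 1.20549e-6 c and 5621 km/h = 5.20823e-6 c.
1.20549e-6 + 5.20823e-6 ≈ 6.41e-6 c.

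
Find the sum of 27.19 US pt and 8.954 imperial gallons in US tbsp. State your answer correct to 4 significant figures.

27.19 US pt = 870.080 US tbsp and 8.954 imp gal = 2752.85 US tbsp.
870.080 + 2752.85 ≈ 3623 US tbsp.

3623 US tablespoons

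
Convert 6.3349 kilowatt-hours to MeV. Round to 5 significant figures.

1.4234e+20 megaelectronvolts

1 kWh = 2.24694e+19 megaelectronvolts.
6.3349 × 2.24694e+19 ≈ 1.4234e+20 MeV.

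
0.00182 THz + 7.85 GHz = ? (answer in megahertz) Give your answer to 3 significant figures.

9670 MHz

0.00182 THz = 1820.00 MHz and 7.85 GHz = 7850.00 MHz.
1820.00 + 7850.00 ≈ 9670 MHz.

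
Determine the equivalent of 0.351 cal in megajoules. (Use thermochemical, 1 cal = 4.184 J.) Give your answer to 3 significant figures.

1 calorie = 4.18400e-6 megajoules.
So 0.351 × 4.18400e-6 ≈ 1.47e-6 MJ.

1.47e-6 megajoules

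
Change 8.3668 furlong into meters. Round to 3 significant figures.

1680 m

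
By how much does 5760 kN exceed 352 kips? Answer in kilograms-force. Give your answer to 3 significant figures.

428000 kgf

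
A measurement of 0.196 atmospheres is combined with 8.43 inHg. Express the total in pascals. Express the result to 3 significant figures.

48400 Pa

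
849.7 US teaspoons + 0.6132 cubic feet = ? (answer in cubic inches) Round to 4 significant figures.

849.7 US tsp = 255.574 in³ and 0.6132 ft³ = 1059.61 in³.
255.574 + 1059.61 ≈ 1315 in³.

1315 cubic inches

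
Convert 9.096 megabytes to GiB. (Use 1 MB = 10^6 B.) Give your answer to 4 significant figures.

0.008471 GiB

1 MB = 0.000931323 GiB.
Then 9.096 × 0.000931323 ≈ 0.008471 GiB.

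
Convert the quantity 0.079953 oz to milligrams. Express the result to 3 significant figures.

1 oz = 28349.5 mg.
Then 0.079953 × 28349.5 ≈ 2270 mg.

2270 mg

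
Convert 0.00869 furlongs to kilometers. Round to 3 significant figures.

1 furlong = 0.201168 km.
0.00869 × 0.201168 ≈ 0.00175 km.

0.00175 km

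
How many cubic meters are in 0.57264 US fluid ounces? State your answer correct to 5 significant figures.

1 US fl oz = 2.95735e-5 cubic meters.
Thus 0.57264 × 2.95735e-5 ≈ 1.6935e-5 m³.

1.6935e-5 m³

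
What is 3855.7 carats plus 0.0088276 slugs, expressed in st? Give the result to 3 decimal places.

0.142 st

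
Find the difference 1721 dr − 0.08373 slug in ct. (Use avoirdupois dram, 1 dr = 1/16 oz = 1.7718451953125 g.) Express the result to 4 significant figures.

9137 ct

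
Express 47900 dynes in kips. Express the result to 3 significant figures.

0.000108 kips

1 dyne = 2.24809 × 10^-9 kips.
Then 47900 × 2.24809 × 10^-9 ≈ 0.000108 kip.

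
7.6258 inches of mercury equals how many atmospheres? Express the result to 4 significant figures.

0.2549 atmospheres

1 inHg = 0.0334211 atm.
Then 7.6258 × 0.0334211 ≈ 0.2549 atm.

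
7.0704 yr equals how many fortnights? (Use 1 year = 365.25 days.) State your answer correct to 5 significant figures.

1 yr = 26.0893 fortnights.
So 7.0704 × 26.0893 ≈ 184.46 fortnight.

184.46 fortnights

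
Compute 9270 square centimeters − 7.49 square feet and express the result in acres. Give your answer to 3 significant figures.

9270 cm² = 0.000229067 acre and 7.49 ft² = 0.000171947 acre.
0.000229067 − 0.000171947 ≈ 5.71e-5 acre.

5.71e-5 acres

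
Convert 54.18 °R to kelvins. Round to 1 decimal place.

30.1 K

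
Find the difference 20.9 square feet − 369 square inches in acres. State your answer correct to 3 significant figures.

20.9 ft² = 0.000479798 acre and 369 in² = 5.88269 × 10^-5 acre.
0.000479798 − 5.88269 × 10^-5 ≈ 0.000421 acre.

0.000421 acre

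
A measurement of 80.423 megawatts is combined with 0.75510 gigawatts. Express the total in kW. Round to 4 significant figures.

835500 kilowatts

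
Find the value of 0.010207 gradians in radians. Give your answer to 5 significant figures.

0.00016033 rad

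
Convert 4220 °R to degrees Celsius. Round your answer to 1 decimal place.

2071.3 °C

°R = (°C + 273.15) × 9/5.
Applying the formula gives 2071.3 °C.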